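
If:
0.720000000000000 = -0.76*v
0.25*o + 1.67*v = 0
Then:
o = 6.33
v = -0.95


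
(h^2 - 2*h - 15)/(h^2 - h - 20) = (h + 3)/(h + 4)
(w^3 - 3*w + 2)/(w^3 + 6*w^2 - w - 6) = (w^2 + w - 2)/(w^2 + 7*w + 6)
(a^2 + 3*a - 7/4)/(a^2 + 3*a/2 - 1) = (a + 7/2)/(a + 2)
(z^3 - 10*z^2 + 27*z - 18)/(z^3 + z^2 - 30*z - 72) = (z^2 - 4*z + 3)/(z^2 + 7*z + 12)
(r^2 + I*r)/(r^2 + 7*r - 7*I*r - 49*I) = r*(r + I)/(r^2 + 7*r*(1 - I) - 49*I)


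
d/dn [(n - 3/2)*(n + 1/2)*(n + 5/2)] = 3*n^2 + 3*n - 13/4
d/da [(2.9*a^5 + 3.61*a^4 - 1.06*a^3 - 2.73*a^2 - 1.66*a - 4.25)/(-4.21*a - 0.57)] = (-48.836*a^5 - 53.8593*a^4 + 0.694400000000002*a^3 + 13.3059*a^2 + 3.1122*a - 16.9463)/(17.7241*a^2 + 4.7994*a + 0.3249)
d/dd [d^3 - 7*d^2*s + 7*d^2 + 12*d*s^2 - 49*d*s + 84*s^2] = 3*d^2 - 14*d*s + 14*d + 12*s^2 - 49*s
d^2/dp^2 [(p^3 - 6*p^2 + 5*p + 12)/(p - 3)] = 2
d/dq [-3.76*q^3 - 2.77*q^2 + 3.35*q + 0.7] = -11.28*q^2 - 5.54*q + 3.35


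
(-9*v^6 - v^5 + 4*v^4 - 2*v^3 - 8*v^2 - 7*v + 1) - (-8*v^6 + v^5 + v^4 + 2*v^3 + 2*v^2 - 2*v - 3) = -v^6 - 2*v^5 + 3*v^4 - 4*v^3 - 10*v^2 - 5*v + 4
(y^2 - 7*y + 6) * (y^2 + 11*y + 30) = y^4 + 4*y^3 - 41*y^2 - 144*y + 180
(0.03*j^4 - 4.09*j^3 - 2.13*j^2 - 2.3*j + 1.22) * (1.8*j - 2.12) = 0.054*j^5 - 7.4256*j^4 + 4.8368*j^3 + 0.3756*j^2 + 7.072*j - 2.5864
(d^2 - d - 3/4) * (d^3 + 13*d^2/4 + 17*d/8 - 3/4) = d^5 + 9*d^4/4 - 15*d^3/8 - 85*d^2/16 - 27*d/32 + 9/16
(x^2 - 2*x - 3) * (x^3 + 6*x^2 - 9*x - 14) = x^5 + 4*x^4 - 24*x^3 - 14*x^2 + 55*x + 42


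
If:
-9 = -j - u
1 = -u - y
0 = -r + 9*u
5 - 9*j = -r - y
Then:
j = 76/17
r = 693/17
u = 77/17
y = -94/17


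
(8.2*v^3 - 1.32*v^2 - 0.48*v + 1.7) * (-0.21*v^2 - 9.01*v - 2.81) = -1.722*v^5 - 73.6048*v^4 - 11.048*v^3 + 7.677*v^2 - 13.9682*v - 4.777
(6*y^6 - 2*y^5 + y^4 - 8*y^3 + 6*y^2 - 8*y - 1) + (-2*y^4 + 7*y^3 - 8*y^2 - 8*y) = 6*y^6 - 2*y^5 - y^4 - y^3 - 2*y^2 - 16*y - 1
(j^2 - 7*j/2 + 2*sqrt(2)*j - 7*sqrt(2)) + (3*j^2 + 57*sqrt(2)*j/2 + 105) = 4*j^2 - 7*j/2 + 61*sqrt(2)*j/2 - 7*sqrt(2) + 105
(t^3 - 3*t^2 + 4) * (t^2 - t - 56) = t^5 - 4*t^4 - 53*t^3 + 172*t^2 - 4*t - 224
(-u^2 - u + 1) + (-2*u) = -u^2 - 3*u + 1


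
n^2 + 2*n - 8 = (n - 2)*(n + 4)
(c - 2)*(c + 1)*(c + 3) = c^3 + 2*c^2 - 5*c - 6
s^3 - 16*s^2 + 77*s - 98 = (s - 7)^2*(s - 2)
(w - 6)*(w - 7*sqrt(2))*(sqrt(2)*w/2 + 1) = sqrt(2)*w^3/2 - 6*w^2 - 3*sqrt(2)*w^2 - 7*sqrt(2)*w + 36*w + 42*sqrt(2)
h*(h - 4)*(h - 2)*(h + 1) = h^4 - 5*h^3 + 2*h^2 + 8*h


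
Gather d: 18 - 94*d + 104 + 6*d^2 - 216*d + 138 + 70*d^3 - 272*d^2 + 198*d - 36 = 70*d^3 - 266*d^2 - 112*d + 224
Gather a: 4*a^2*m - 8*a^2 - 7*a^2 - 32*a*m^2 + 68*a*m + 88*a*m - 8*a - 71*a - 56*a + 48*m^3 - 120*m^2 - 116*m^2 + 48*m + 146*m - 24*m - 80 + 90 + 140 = a^2*(4*m - 15) + a*(-32*m^2 + 156*m - 135) + 48*m^3 - 236*m^2 + 170*m + 150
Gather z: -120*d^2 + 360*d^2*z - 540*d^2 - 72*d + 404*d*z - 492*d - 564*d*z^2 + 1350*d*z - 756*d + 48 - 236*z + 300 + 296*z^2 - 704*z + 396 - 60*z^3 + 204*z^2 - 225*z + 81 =-660*d^2 - 1320*d - 60*z^3 + z^2*(500 - 564*d) + z*(360*d^2 + 1754*d - 1165) + 825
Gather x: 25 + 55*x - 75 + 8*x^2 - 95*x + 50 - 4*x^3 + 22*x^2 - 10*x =-4*x^3 + 30*x^2 - 50*x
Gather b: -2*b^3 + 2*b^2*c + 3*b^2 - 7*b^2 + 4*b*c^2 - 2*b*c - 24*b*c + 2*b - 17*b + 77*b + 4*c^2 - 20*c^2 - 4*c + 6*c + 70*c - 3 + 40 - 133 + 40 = -2*b^3 + b^2*(2*c - 4) + b*(4*c^2 - 26*c + 62) - 16*c^2 + 72*c - 56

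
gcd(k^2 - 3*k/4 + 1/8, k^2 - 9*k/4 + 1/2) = k - 1/4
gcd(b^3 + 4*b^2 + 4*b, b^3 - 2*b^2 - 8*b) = b^2 + 2*b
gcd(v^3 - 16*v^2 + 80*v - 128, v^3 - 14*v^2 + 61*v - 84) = v - 4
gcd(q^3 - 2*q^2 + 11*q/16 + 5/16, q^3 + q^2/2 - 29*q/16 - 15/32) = q^2 - q - 5/16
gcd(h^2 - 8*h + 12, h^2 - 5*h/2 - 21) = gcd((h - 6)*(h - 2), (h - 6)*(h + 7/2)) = h - 6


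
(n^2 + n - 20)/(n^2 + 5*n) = (n - 4)/n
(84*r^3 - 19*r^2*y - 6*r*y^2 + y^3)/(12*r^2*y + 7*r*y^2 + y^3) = (21*r^2 - 10*r*y + y^2)/(y*(3*r + y))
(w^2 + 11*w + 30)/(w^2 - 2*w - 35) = (w + 6)/(w - 7)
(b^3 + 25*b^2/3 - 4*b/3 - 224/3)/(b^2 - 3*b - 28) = (3*b^2 + 13*b - 56)/(3*(b - 7))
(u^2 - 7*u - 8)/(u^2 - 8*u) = (u + 1)/u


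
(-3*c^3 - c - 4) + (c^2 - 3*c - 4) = -3*c^3 + c^2 - 4*c - 8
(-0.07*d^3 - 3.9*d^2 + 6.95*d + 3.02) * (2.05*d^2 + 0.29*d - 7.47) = -0.1435*d^5 - 8.0153*d^4 + 13.6394*d^3 + 37.3395*d^2 - 51.0407*d - 22.5594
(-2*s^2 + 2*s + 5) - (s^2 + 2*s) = 5 - 3*s^2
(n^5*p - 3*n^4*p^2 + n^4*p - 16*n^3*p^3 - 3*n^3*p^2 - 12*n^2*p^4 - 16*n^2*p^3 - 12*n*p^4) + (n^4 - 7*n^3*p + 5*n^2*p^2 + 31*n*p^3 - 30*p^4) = n^5*p - 3*n^4*p^2 + n^4*p + n^4 - 16*n^3*p^3 - 3*n^3*p^2 - 7*n^3*p - 12*n^2*p^4 - 16*n^2*p^3 + 5*n^2*p^2 - 12*n*p^4 + 31*n*p^3 - 30*p^4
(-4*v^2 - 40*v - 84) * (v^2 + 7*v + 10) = -4*v^4 - 68*v^3 - 404*v^2 - 988*v - 840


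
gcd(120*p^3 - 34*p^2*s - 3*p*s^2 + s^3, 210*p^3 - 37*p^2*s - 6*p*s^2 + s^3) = 30*p^2 - p*s - s^2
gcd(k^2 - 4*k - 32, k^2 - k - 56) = k - 8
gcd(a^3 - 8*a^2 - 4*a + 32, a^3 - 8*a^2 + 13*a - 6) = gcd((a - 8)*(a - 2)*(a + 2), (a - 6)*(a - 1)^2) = 1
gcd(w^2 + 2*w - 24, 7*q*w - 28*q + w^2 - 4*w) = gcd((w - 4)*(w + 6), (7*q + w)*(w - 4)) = w - 4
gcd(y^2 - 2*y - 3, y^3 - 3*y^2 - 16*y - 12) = y + 1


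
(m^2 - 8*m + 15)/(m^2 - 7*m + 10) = (m - 3)/(m - 2)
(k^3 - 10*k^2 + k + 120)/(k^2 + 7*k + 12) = (k^2 - 13*k + 40)/(k + 4)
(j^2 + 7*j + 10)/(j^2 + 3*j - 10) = (j + 2)/(j - 2)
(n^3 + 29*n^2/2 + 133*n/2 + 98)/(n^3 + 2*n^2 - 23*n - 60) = (2*n^2 + 21*n + 49)/(2*(n^2 - 2*n - 15))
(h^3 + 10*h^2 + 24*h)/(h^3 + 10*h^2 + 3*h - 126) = h*(h + 4)/(h^2 + 4*h - 21)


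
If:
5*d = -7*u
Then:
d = -7*u/5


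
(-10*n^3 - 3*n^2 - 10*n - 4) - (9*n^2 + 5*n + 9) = -10*n^3 - 12*n^2 - 15*n - 13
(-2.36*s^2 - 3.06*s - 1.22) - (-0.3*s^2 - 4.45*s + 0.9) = -2.06*s^2 + 1.39*s - 2.12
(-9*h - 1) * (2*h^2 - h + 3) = -18*h^3 + 7*h^2 - 26*h - 3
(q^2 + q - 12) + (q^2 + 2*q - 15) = 2*q^2 + 3*q - 27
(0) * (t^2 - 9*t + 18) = 0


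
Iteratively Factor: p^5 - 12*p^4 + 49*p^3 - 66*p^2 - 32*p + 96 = (p - 4)*(p^4 - 8*p^3 + 17*p^2 + 2*p - 24) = (p - 4)*(p + 1)*(p^3 - 9*p^2 + 26*p - 24) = (p - 4)^2*(p + 1)*(p^2 - 5*p + 6) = (p - 4)^2*(p - 3)*(p + 1)*(p - 2)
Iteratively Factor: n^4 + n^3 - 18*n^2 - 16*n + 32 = (n + 2)*(n^3 - n^2 - 16*n + 16) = (n - 1)*(n + 2)*(n^2 - 16) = (n - 1)*(n + 2)*(n + 4)*(n - 4)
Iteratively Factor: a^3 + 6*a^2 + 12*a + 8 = (a + 2)*(a^2 + 4*a + 4) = (a + 2)^2*(a + 2)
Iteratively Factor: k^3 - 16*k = (k - 4)*(k^2 + 4*k) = (k - 4)*(k + 4)*(k)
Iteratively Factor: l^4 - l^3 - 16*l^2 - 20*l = (l + 2)*(l^3 - 3*l^2 - 10*l) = l*(l + 2)*(l^2 - 3*l - 10) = l*(l - 5)*(l + 2)*(l + 2)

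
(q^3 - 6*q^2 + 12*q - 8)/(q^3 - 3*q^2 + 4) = (q - 2)/(q + 1)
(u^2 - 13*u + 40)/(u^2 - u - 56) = (u - 5)/(u + 7)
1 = 1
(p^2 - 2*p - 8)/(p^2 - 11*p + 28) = (p + 2)/(p - 7)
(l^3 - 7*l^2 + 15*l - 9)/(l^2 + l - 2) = (l^2 - 6*l + 9)/(l + 2)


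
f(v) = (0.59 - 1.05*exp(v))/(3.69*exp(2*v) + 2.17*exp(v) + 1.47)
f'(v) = (0.59 - 1.05*exp(v))*(-7.38*exp(2*v) - 2.17*exp(v))/(3.69*exp(2*v) + 2.17*exp(v) + 1.47)^2 - 1.05*exp(v)/(3.69*exp(2*v) + 2.17*exp(v) + 1.47)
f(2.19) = -0.03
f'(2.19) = 0.02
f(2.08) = -0.03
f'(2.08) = 0.03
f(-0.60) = 0.00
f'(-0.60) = -0.16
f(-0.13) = -0.05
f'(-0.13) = -0.08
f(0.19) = -0.07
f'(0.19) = -0.03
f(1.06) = -0.06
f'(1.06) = 0.03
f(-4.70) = 0.39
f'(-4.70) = -0.01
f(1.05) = -0.06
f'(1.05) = 0.03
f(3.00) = -0.01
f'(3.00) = 0.01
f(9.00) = 0.00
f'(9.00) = 0.00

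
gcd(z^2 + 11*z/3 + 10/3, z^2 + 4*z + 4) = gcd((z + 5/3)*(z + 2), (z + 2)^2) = z + 2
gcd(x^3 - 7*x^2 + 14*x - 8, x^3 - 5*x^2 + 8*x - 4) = x^2 - 3*x + 2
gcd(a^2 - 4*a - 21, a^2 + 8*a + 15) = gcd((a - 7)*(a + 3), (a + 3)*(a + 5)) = a + 3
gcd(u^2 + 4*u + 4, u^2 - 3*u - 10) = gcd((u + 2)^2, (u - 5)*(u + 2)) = u + 2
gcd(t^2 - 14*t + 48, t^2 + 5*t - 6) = 1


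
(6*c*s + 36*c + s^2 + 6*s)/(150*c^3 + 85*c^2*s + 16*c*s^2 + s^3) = (s + 6)/(25*c^2 + 10*c*s + s^2)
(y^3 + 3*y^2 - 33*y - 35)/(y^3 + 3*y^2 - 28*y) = (y^2 - 4*y - 5)/(y*(y - 4))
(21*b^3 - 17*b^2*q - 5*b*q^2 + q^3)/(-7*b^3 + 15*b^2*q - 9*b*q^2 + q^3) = (3*b + q)/(-b + q)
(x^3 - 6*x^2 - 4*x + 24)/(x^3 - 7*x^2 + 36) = (x - 2)/(x - 3)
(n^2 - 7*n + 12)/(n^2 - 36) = (n^2 - 7*n + 12)/(n^2 - 36)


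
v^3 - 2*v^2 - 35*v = v*(v - 7)*(v + 5)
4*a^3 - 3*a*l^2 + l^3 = (-2*a + l)^2*(a + l)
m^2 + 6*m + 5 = (m + 1)*(m + 5)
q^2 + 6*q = q*(q + 6)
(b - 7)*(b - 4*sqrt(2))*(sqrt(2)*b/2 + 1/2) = sqrt(2)*b^3/2 - 7*sqrt(2)*b^2/2 - 7*b^2/2 - 2*sqrt(2)*b + 49*b/2 + 14*sqrt(2)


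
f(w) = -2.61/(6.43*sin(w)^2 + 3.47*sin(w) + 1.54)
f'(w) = -2.61*(-12.86*sin(w)*cos(w) - 3.47*cos(w))/(6.43*sin(w)^2 + 3.47*sin(w) + 1.54)^2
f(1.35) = -0.24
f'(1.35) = 0.08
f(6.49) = -1.03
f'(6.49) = 2.45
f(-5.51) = -0.37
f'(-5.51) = 0.46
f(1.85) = -0.24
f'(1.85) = -0.10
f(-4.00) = -0.33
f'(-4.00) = -0.37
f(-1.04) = -0.78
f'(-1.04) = -0.91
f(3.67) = -1.83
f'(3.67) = 3.35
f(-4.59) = -0.23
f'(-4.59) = -0.04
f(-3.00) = -2.21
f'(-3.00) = -3.08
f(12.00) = -1.71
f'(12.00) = -3.23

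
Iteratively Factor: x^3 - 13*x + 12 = (x + 4)*(x^2 - 4*x + 3) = (x - 1)*(x + 4)*(x - 3)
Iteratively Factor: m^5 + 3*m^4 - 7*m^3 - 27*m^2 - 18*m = (m + 1)*(m^4 + 2*m^3 - 9*m^2 - 18*m) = (m + 1)*(m + 3)*(m^3 - m^2 - 6*m) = (m - 3)*(m + 1)*(m + 3)*(m^2 + 2*m) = m*(m - 3)*(m + 1)*(m + 3)*(m + 2)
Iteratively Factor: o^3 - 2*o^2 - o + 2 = (o - 2)*(o^2 - 1) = (o - 2)*(o + 1)*(o - 1)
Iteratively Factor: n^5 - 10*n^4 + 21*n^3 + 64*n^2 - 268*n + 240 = (n - 2)*(n^4 - 8*n^3 + 5*n^2 + 74*n - 120) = (n - 2)^2*(n^3 - 6*n^2 - 7*n + 60) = (n - 4)*(n - 2)^2*(n^2 - 2*n - 15) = (n - 5)*(n - 4)*(n - 2)^2*(n + 3)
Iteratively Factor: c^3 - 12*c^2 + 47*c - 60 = (c - 3)*(c^2 - 9*c + 20) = (c - 4)*(c - 3)*(c - 5)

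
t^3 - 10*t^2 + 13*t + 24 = (t - 8)*(t - 3)*(t + 1)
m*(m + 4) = m^2 + 4*m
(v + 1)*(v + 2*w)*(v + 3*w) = v^3 + 5*v^2*w + v^2 + 6*v*w^2 + 5*v*w + 6*w^2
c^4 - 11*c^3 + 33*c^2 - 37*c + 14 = (c - 7)*(c - 2)*(c - 1)^2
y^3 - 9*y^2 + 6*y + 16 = (y - 8)*(y - 2)*(y + 1)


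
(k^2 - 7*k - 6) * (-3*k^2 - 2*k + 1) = -3*k^4 + 19*k^3 + 33*k^2 + 5*k - 6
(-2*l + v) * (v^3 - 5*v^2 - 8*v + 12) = -2*l*v^3 + 10*l*v^2 + 16*l*v - 24*l + v^4 - 5*v^3 - 8*v^2 + 12*v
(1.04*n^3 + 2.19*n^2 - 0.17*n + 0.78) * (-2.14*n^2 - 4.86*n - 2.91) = -2.2256*n^5 - 9.741*n^4 - 13.306*n^3 - 7.2159*n^2 - 3.2961*n - 2.2698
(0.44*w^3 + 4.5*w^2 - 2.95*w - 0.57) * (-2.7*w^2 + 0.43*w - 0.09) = -1.188*w^5 - 11.9608*w^4 + 9.8604*w^3 - 0.1345*w^2 + 0.0204*w + 0.0513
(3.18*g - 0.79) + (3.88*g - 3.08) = 7.06*g - 3.87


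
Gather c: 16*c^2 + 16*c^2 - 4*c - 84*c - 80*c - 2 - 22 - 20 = 32*c^2 - 168*c - 44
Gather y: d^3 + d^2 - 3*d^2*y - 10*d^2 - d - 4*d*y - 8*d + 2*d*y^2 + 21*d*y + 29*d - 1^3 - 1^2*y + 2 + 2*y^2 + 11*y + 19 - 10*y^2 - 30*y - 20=d^3 - 9*d^2 + 20*d + y^2*(2*d - 8) + y*(-3*d^2 + 17*d - 20)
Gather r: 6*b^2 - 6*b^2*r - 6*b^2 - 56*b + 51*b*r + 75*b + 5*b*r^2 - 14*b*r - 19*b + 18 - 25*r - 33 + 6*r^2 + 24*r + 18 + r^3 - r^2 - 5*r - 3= r^3 + r^2*(5*b + 5) + r*(-6*b^2 + 37*b - 6)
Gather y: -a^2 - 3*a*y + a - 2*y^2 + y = -a^2 + a - 2*y^2 + y*(1 - 3*a)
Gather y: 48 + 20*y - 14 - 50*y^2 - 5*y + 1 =-50*y^2 + 15*y + 35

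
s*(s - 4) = s^2 - 4*s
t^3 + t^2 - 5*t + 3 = (t - 1)^2*(t + 3)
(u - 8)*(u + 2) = u^2 - 6*u - 16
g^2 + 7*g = g*(g + 7)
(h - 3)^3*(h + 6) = h^4 - 3*h^3 - 27*h^2 + 135*h - 162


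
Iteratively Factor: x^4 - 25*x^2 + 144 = (x - 3)*(x^3 + 3*x^2 - 16*x - 48) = (x - 3)*(x + 4)*(x^2 - x - 12) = (x - 4)*(x - 3)*(x + 4)*(x + 3)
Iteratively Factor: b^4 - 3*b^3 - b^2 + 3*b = (b + 1)*(b^3 - 4*b^2 + 3*b) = (b - 1)*(b + 1)*(b^2 - 3*b) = b*(b - 1)*(b + 1)*(b - 3)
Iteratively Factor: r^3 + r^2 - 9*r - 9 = (r + 1)*(r^2 - 9) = (r - 3)*(r + 1)*(r + 3)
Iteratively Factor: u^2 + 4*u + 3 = (u + 1)*(u + 3)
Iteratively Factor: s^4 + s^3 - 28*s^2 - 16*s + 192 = (s + 4)*(s^3 - 3*s^2 - 16*s + 48) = (s - 4)*(s + 4)*(s^2 + s - 12) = (s - 4)*(s - 3)*(s + 4)*(s + 4)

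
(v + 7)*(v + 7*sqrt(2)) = v^2 + 7*v + 7*sqrt(2)*v + 49*sqrt(2)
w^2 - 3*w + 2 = (w - 2)*(w - 1)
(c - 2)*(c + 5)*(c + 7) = c^3 + 10*c^2 + 11*c - 70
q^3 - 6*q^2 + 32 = (q - 4)^2*(q + 2)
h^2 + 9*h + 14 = (h + 2)*(h + 7)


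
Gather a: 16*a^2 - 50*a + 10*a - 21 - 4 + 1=16*a^2 - 40*a - 24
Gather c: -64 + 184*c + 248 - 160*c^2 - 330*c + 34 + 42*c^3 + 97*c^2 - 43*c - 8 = 42*c^3 - 63*c^2 - 189*c + 210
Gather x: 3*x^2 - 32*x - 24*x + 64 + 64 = 3*x^2 - 56*x + 128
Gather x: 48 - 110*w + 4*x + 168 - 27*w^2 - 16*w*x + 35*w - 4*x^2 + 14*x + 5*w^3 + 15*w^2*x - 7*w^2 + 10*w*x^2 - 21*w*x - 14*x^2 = 5*w^3 - 34*w^2 - 75*w + x^2*(10*w - 18) + x*(15*w^2 - 37*w + 18) + 216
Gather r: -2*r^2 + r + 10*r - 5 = -2*r^2 + 11*r - 5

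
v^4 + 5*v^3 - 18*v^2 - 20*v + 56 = (v - 2)^2*(v + 2)*(v + 7)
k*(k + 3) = k^2 + 3*k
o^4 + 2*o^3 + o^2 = o^2*(o + 1)^2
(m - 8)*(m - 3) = m^2 - 11*m + 24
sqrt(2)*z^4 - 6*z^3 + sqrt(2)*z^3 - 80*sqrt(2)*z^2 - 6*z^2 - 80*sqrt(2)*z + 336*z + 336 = (z - 7*sqrt(2))*(z - 2*sqrt(2))*(z + 6*sqrt(2))*(sqrt(2)*z + sqrt(2))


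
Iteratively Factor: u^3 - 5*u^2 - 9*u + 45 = (u + 3)*(u^2 - 8*u + 15) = (u - 3)*(u + 3)*(u - 5)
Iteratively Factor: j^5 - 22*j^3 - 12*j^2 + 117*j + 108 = (j + 3)*(j^4 - 3*j^3 - 13*j^2 + 27*j + 36) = (j + 1)*(j + 3)*(j^3 - 4*j^2 - 9*j + 36) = (j + 1)*(j + 3)^2*(j^2 - 7*j + 12) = (j - 3)*(j + 1)*(j + 3)^2*(j - 4)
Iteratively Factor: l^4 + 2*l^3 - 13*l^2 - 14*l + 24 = (l - 1)*(l^3 + 3*l^2 - 10*l - 24) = (l - 1)*(l + 2)*(l^2 + l - 12) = (l - 1)*(l + 2)*(l + 4)*(l - 3)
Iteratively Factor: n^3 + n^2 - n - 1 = (n + 1)*(n^2 - 1) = (n + 1)^2*(n - 1)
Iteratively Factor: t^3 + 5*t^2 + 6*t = (t)*(t^2 + 5*t + 6) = t*(t + 2)*(t + 3)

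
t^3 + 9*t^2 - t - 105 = (t - 3)*(t + 5)*(t + 7)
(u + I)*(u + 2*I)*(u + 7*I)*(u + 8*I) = u^4 + 18*I*u^3 - 103*u^2 - 198*I*u + 112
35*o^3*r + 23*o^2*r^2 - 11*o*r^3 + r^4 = r*(-7*o + r)*(-5*o + r)*(o + r)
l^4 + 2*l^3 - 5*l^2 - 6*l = l*(l - 2)*(l + 1)*(l + 3)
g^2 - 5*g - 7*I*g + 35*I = (g - 5)*(g - 7*I)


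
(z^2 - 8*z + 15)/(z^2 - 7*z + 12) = (z - 5)/(z - 4)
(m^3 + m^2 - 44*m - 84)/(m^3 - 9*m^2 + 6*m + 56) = (m + 6)/(m - 4)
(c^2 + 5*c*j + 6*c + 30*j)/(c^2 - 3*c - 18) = (c^2 + 5*c*j + 6*c + 30*j)/(c^2 - 3*c - 18)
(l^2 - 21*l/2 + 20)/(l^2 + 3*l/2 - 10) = (l - 8)/(l + 4)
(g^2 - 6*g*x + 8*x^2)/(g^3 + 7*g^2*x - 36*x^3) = (g - 4*x)/(g^2 + 9*g*x + 18*x^2)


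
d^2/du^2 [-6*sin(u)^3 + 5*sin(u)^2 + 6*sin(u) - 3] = 54*sin(u)^3 - 20*sin(u)^2 - 42*sin(u) + 10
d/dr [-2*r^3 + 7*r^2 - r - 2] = -6*r^2 + 14*r - 1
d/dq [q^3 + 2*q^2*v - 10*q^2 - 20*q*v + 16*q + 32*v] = 3*q^2 + 4*q*v - 20*q - 20*v + 16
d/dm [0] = 0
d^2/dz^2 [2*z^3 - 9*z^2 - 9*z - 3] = 12*z - 18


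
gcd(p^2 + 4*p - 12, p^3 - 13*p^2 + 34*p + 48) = 1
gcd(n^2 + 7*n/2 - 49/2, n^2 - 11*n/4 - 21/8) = n - 7/2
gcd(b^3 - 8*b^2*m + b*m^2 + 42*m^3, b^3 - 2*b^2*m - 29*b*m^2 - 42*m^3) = b^2 - 5*b*m - 14*m^2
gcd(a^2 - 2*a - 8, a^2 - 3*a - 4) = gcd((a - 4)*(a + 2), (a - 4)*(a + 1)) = a - 4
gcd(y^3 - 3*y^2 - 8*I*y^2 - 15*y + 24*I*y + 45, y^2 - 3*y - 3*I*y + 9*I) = y^2 + y*(-3 - 3*I) + 9*I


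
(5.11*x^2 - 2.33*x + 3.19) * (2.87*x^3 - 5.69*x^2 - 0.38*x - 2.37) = 14.6657*x^5 - 35.763*x^4 + 20.4712*x^3 - 29.3764*x^2 + 4.3099*x - 7.5603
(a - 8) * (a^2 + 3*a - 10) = a^3 - 5*a^2 - 34*a + 80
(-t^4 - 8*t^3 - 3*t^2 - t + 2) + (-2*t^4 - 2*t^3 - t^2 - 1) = -3*t^4 - 10*t^3 - 4*t^2 - t + 1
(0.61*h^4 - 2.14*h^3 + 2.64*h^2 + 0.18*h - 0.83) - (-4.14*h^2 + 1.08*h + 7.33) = 0.61*h^4 - 2.14*h^3 + 6.78*h^2 - 0.9*h - 8.16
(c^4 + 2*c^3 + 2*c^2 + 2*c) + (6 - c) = c^4 + 2*c^3 + 2*c^2 + c + 6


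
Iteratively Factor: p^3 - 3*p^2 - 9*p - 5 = (p - 5)*(p^2 + 2*p + 1) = (p - 5)*(p + 1)*(p + 1)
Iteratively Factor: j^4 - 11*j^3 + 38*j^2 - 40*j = (j - 5)*(j^3 - 6*j^2 + 8*j) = j*(j - 5)*(j^2 - 6*j + 8) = j*(j - 5)*(j - 2)*(j - 4)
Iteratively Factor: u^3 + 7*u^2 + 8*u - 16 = (u - 1)*(u^2 + 8*u + 16) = (u - 1)*(u + 4)*(u + 4)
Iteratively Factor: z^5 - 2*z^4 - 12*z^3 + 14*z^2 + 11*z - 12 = (z + 1)*(z^4 - 3*z^3 - 9*z^2 + 23*z - 12) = (z + 1)*(z + 3)*(z^3 - 6*z^2 + 9*z - 4) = (z - 1)*(z + 1)*(z + 3)*(z^2 - 5*z + 4) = (z - 1)^2*(z + 1)*(z + 3)*(z - 4)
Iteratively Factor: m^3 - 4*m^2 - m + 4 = (m - 1)*(m^2 - 3*m - 4) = (m - 4)*(m - 1)*(m + 1)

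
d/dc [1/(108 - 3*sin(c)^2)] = 2*sin(c)*cos(c)/(3*(sin(c)^2 - 36)^2)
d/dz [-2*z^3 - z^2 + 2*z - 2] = -6*z^2 - 2*z + 2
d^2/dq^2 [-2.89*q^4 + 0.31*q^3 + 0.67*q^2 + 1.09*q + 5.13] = -34.68*q^2 + 1.86*q + 1.34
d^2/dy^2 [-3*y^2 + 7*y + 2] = -6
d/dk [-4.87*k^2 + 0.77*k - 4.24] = 0.77 - 9.74*k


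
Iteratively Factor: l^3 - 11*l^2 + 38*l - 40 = (l - 4)*(l^2 - 7*l + 10) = (l - 5)*(l - 4)*(l - 2)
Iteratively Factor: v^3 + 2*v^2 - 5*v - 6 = (v + 1)*(v^2 + v - 6) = (v + 1)*(v + 3)*(v - 2)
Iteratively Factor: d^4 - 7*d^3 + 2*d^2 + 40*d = (d)*(d^3 - 7*d^2 + 2*d + 40) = d*(d + 2)*(d^2 - 9*d + 20) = d*(d - 5)*(d + 2)*(d - 4)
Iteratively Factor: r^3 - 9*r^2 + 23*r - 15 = (r - 1)*(r^2 - 8*r + 15) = (r - 3)*(r - 1)*(r - 5)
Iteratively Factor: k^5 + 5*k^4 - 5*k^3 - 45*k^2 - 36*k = (k + 1)*(k^4 + 4*k^3 - 9*k^2 - 36*k) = (k + 1)*(k + 4)*(k^3 - 9*k) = (k + 1)*(k + 3)*(k + 4)*(k^2 - 3*k) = k*(k + 1)*(k + 3)*(k + 4)*(k - 3)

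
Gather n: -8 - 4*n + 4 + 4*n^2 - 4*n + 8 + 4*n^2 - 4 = 8*n^2 - 8*n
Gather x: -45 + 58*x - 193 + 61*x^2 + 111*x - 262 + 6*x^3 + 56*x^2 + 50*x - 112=6*x^3 + 117*x^2 + 219*x - 612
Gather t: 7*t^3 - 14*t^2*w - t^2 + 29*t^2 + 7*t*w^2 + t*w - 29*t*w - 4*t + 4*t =7*t^3 + t^2*(28 - 14*w) + t*(7*w^2 - 28*w)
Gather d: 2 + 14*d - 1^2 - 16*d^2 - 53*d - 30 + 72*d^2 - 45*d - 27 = 56*d^2 - 84*d - 56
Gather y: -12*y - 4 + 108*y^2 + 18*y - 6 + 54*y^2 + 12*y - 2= 162*y^2 + 18*y - 12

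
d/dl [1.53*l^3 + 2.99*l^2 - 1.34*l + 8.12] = 4.59*l^2 + 5.98*l - 1.34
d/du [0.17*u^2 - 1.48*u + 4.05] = 0.34*u - 1.48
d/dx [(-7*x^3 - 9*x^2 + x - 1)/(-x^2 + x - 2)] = (7*x^4 - 14*x^3 + 34*x^2 + 34*x - 1)/(x^4 - 2*x^3 + 5*x^2 - 4*x + 4)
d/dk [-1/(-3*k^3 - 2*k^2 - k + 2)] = (-9*k^2 - 4*k - 1)/(3*k^3 + 2*k^2 + k - 2)^2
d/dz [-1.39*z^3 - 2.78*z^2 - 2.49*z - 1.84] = -4.17*z^2 - 5.56*z - 2.49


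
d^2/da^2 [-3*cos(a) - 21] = 3*cos(a)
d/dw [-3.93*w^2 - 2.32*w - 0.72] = -7.86*w - 2.32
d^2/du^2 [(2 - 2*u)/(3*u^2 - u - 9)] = 4*((u - 1)*(6*u - 1)^2 + (9*u - 4)*(-3*u^2 + u + 9))/(-3*u^2 + u + 9)^3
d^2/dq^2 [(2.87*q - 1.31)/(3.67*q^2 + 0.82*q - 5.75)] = ((4.9086 - 63.1974*q)*(3.67*q^2 + 0.82*q - 5.75) + (2.87*q - 1.31)*(7.34*q + 0.82)*(14.68*q + 1.64))/(3.67*q^2 + 0.82*q - 5.75)^3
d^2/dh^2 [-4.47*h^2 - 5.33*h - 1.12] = -8.94000000000000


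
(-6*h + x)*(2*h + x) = -12*h^2 - 4*h*x + x^2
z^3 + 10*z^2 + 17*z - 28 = (z - 1)*(z + 4)*(z + 7)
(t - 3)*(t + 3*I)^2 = t^3 - 3*t^2 + 6*I*t^2 - 9*t - 18*I*t + 27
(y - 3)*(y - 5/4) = y^2 - 17*y/4 + 15/4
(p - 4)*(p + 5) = p^2 + p - 20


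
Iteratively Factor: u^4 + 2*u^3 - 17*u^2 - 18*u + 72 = (u + 4)*(u^3 - 2*u^2 - 9*u + 18) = (u - 3)*(u + 4)*(u^2 + u - 6) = (u - 3)*(u - 2)*(u + 4)*(u + 3)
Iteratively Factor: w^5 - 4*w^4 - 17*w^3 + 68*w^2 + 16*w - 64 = (w - 4)*(w^4 - 17*w^2 + 16) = (w - 4)*(w + 1)*(w^3 - w^2 - 16*w + 16) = (w - 4)^2*(w + 1)*(w^2 + 3*w - 4) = (w - 4)^2*(w + 1)*(w + 4)*(w - 1)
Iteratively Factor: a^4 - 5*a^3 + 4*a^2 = (a)*(a^3 - 5*a^2 + 4*a) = a^2*(a^2 - 5*a + 4) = a^2*(a - 4)*(a - 1)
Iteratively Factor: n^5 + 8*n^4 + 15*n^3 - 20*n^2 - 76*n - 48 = (n + 3)*(n^4 + 5*n^3 - 20*n - 16) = (n - 2)*(n + 3)*(n^3 + 7*n^2 + 14*n + 8) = (n - 2)*(n + 2)*(n + 3)*(n^2 + 5*n + 4) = (n - 2)*(n + 1)*(n + 2)*(n + 3)*(n + 4)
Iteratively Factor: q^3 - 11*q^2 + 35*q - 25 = (q - 1)*(q^2 - 10*q + 25) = (q - 5)*(q - 1)*(q - 5)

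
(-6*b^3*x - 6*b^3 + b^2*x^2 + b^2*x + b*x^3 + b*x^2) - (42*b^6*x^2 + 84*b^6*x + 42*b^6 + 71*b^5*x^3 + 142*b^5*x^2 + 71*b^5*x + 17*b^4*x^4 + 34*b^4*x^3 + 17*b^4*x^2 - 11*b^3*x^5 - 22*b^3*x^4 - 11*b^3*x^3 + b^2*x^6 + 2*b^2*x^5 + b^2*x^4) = -42*b^6*x^2 - 84*b^6*x - 42*b^6 - 71*b^5*x^3 - 142*b^5*x^2 - 71*b^5*x - 17*b^4*x^4 - 34*b^4*x^3 - 17*b^4*x^2 + 11*b^3*x^5 + 22*b^3*x^4 + 11*b^3*x^3 - 6*b^3*x - 6*b^3 - b^2*x^6 - 2*b^2*x^5 - b^2*x^4 + b^2*x^2 + b^2*x + b*x^3 + b*x^2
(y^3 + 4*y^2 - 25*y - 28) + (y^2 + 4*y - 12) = y^3 + 5*y^2 - 21*y - 40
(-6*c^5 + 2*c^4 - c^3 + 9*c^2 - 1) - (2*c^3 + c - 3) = -6*c^5 + 2*c^4 - 3*c^3 + 9*c^2 - c + 2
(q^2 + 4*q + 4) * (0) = 0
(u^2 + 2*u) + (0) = u^2 + 2*u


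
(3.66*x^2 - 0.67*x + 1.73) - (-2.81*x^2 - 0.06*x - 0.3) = 6.47*x^2 - 0.61*x + 2.03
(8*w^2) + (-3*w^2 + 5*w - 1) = 5*w^2 + 5*w - 1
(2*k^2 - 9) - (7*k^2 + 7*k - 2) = -5*k^2 - 7*k - 7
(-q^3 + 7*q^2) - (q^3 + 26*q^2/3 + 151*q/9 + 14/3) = -2*q^3 - 5*q^2/3 - 151*q/9 - 14/3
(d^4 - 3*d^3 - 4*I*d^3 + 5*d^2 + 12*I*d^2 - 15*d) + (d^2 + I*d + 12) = d^4 - 3*d^3 - 4*I*d^3 + 6*d^2 + 12*I*d^2 - 15*d + I*d + 12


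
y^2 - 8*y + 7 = (y - 7)*(y - 1)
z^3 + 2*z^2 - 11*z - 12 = (z - 3)*(z + 1)*(z + 4)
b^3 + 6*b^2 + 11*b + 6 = (b + 1)*(b + 2)*(b + 3)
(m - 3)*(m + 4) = m^2 + m - 12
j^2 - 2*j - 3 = (j - 3)*(j + 1)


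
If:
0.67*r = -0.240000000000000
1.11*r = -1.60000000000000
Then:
No Solution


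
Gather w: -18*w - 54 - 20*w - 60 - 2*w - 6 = -40*w - 120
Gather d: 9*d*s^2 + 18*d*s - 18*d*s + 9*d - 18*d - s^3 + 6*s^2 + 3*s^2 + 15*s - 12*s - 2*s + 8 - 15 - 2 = d*(9*s^2 - 9) - s^3 + 9*s^2 + s - 9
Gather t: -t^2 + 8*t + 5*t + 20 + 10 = -t^2 + 13*t + 30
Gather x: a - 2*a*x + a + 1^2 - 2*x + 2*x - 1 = -2*a*x + 2*a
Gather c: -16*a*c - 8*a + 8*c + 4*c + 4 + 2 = -8*a + c*(12 - 16*a) + 6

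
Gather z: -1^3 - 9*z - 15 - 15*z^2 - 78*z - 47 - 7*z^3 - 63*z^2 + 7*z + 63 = -7*z^3 - 78*z^2 - 80*z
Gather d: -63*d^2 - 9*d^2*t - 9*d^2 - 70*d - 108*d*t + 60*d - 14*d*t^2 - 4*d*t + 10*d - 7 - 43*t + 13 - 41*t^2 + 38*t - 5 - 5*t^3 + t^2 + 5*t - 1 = d^2*(-9*t - 72) + d*(-14*t^2 - 112*t) - 5*t^3 - 40*t^2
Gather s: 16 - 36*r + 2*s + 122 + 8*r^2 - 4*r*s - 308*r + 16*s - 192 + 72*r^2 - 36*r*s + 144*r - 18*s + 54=80*r^2 - 40*r*s - 200*r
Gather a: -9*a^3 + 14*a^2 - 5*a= -9*a^3 + 14*a^2 - 5*a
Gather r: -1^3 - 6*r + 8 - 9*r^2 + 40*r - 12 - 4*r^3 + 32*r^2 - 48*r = -4*r^3 + 23*r^2 - 14*r - 5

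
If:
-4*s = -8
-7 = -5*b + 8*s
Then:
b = 23/5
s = 2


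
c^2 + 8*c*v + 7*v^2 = (c + v)*(c + 7*v)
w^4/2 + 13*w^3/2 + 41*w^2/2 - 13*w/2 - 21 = (w/2 + 1/2)*(w - 1)*(w + 6)*(w + 7)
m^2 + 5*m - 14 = (m - 2)*(m + 7)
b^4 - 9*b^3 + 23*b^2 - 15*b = b*(b - 5)*(b - 3)*(b - 1)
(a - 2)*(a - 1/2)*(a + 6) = a^3 + 7*a^2/2 - 14*a + 6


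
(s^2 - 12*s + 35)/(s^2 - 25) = (s - 7)/(s + 5)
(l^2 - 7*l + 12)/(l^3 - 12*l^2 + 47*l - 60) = 1/(l - 5)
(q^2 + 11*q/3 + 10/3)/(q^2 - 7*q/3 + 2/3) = (3*q^2 + 11*q + 10)/(3*q^2 - 7*q + 2)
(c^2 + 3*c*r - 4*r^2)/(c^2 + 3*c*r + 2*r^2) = (c^2 + 3*c*r - 4*r^2)/(c^2 + 3*c*r + 2*r^2)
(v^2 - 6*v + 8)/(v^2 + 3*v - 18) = (v^2 - 6*v + 8)/(v^2 + 3*v - 18)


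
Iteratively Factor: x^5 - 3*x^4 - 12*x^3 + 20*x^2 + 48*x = (x)*(x^4 - 3*x^3 - 12*x^2 + 20*x + 48) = x*(x + 2)*(x^3 - 5*x^2 - 2*x + 24) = x*(x - 3)*(x + 2)*(x^2 - 2*x - 8) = x*(x - 3)*(x + 2)^2*(x - 4)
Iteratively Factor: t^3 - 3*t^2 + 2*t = (t)*(t^2 - 3*t + 2) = t*(t - 1)*(t - 2)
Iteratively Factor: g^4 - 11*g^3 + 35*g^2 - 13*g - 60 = (g - 3)*(g^3 - 8*g^2 + 11*g + 20) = (g - 5)*(g - 3)*(g^2 - 3*g - 4) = (g - 5)*(g - 4)*(g - 3)*(g + 1)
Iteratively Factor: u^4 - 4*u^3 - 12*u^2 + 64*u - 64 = (u - 4)*(u^3 - 12*u + 16) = (u - 4)*(u + 4)*(u^2 - 4*u + 4) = (u - 4)*(u - 2)*(u + 4)*(u - 2)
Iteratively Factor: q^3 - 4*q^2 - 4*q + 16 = (q + 2)*(q^2 - 6*q + 8) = (q - 4)*(q + 2)*(q - 2)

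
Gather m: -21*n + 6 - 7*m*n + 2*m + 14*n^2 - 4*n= m*(2 - 7*n) + 14*n^2 - 25*n + 6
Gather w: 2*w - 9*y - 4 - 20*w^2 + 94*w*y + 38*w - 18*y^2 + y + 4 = -20*w^2 + w*(94*y + 40) - 18*y^2 - 8*y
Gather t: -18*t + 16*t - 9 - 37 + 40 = -2*t - 6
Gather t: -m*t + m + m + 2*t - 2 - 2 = 2*m + t*(2 - m) - 4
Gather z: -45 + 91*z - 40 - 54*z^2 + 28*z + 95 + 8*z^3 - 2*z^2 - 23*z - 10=8*z^3 - 56*z^2 + 96*z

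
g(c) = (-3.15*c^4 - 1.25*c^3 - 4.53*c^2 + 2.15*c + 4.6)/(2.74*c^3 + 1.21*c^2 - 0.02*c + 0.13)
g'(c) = (-8.22*c^2 - 2.42*c + 0.02)*(-3.15*c^4 - 1.25*c^3 - 4.53*c^2 + 2.15*c + 4.6)/(2.74*c^3 + 1.21*c^2 - 0.02*c + 0.13)^2 + (-12.6*c^3 - 3.75*c^2 - 9.06*c + 2.15)/(2.74*c^3 + 1.21*c^2 - 0.02*c + 0.13)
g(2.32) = -2.98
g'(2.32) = -1.17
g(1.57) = -1.99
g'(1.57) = -1.63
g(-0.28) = 21.44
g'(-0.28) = 34.11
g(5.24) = -6.23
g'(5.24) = -1.11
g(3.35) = -4.14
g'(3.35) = -1.10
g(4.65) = -5.57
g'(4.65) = -1.11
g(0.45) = 7.16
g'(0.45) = -38.01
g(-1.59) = 3.26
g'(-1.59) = -0.34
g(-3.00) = 4.20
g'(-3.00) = -0.89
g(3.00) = -3.75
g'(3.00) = -1.11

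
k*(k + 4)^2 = k^3 + 8*k^2 + 16*k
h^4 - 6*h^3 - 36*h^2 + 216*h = h*(h - 6)^2*(h + 6)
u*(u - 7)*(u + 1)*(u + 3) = u^4 - 3*u^3 - 25*u^2 - 21*u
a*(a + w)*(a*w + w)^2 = a^4*w^2 + a^3*w^3 + 2*a^3*w^2 + 2*a^2*w^3 + a^2*w^2 + a*w^3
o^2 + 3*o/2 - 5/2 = (o - 1)*(o + 5/2)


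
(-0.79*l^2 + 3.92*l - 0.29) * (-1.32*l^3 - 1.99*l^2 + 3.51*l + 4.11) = 1.0428*l^5 - 3.6023*l^4 - 10.1909*l^3 + 11.0894*l^2 + 15.0933*l - 1.1919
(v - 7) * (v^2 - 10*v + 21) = v^3 - 17*v^2 + 91*v - 147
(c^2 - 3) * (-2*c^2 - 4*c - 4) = -2*c^4 - 4*c^3 + 2*c^2 + 12*c + 12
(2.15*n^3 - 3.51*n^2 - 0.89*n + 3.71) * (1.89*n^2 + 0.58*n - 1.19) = 4.0635*n^5 - 5.3869*n^4 - 6.2764*n^3 + 10.6726*n^2 + 3.2109*n - 4.4149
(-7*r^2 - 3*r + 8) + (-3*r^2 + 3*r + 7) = 15 - 10*r^2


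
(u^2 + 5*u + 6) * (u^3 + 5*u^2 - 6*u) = u^5 + 10*u^4 + 25*u^3 - 36*u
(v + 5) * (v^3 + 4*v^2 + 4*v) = v^4 + 9*v^3 + 24*v^2 + 20*v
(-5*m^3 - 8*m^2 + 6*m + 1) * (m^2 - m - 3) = -5*m^5 - 3*m^4 + 29*m^3 + 19*m^2 - 19*m - 3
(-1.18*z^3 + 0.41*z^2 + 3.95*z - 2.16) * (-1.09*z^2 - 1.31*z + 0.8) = 1.2862*z^5 + 1.0989*z^4 - 5.7866*z^3 - 2.4921*z^2 + 5.9896*z - 1.728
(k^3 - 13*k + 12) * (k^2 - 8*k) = k^5 - 8*k^4 - 13*k^3 + 116*k^2 - 96*k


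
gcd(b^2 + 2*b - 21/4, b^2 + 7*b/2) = b + 7/2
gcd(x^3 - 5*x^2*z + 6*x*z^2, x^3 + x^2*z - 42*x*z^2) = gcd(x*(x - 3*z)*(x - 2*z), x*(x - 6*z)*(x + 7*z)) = x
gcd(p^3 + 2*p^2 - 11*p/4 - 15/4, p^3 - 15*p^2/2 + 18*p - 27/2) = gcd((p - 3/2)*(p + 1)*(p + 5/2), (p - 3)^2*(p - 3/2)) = p - 3/2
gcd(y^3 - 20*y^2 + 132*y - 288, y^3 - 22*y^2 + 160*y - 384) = y^2 - 14*y + 48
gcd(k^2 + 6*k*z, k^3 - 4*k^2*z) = k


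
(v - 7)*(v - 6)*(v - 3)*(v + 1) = v^4 - 15*v^3 + 65*v^2 - 45*v - 126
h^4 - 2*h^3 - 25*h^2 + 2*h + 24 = (h - 6)*(h - 1)*(h + 1)*(h + 4)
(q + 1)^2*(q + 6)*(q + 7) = q^4 + 15*q^3 + 69*q^2 + 97*q + 42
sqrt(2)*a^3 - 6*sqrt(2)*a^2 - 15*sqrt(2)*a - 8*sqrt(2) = (a - 8)*(a + 1)*(sqrt(2)*a + sqrt(2))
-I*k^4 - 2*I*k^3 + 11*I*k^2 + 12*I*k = k*(k - 3)*(k + 4)*(-I*k - I)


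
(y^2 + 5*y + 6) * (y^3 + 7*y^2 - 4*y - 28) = y^5 + 12*y^4 + 37*y^3 - 6*y^2 - 164*y - 168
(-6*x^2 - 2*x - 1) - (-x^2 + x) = -5*x^2 - 3*x - 1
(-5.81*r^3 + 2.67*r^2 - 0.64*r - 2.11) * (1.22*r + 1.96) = -7.0882*r^4 - 8.1302*r^3 + 4.4524*r^2 - 3.8286*r - 4.1356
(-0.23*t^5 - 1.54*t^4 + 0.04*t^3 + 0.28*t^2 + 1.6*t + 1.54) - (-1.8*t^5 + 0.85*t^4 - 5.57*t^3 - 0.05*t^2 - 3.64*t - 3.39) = 1.57*t^5 - 2.39*t^4 + 5.61*t^3 + 0.33*t^2 + 5.24*t + 4.93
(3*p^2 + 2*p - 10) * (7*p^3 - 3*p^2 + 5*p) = 21*p^5 + 5*p^4 - 61*p^3 + 40*p^2 - 50*p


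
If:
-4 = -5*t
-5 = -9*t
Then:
No Solution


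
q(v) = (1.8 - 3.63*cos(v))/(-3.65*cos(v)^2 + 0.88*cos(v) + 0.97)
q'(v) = (1.8 - 3.63*cos(v))*(-7.3*sin(v)*cos(v) + 0.88*sin(v))/(-3.65*cos(v)^2 + 0.88*cos(v) + 0.97)^2 + 3.63*sin(v)/(-3.65*cos(v)^2 + 0.88*cos(v) + 0.97)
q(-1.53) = 1.65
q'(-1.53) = -4.59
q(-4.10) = -5.24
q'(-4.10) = 25.33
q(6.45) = 1.04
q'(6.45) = 0.29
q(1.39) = 1.14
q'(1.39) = 3.06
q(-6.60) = 1.11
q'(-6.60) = -0.64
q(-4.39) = 9.08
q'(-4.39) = 95.29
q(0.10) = 1.02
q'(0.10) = 0.16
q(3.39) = -1.61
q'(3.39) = -0.68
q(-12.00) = 1.42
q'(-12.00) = 2.36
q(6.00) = 1.09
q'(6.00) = -0.55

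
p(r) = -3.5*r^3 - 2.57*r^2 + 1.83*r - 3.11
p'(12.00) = -1571.85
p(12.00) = -6399.23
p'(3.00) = -108.09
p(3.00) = -115.25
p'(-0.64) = 0.82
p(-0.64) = -4.42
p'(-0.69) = 0.38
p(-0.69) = -4.45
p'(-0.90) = -2.05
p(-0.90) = -4.29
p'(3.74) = -164.26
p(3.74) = -215.31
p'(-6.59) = -420.29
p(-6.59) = 874.89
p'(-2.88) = -70.46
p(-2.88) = 53.91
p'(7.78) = -673.71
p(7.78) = -1792.62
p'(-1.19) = -6.92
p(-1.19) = -3.03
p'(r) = -10.5*r^2 - 5.14*r + 1.83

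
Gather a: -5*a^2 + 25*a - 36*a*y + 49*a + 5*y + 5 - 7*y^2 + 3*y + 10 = -5*a^2 + a*(74 - 36*y) - 7*y^2 + 8*y + 15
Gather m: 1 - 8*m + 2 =3 - 8*m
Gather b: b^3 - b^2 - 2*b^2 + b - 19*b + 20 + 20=b^3 - 3*b^2 - 18*b + 40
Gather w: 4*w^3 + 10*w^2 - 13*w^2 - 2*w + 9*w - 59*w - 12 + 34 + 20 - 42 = 4*w^3 - 3*w^2 - 52*w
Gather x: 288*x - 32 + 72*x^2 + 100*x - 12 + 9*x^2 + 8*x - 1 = 81*x^2 + 396*x - 45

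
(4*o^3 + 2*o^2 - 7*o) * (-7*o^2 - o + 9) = -28*o^5 - 18*o^4 + 83*o^3 + 25*o^2 - 63*o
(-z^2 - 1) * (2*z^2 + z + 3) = -2*z^4 - z^3 - 5*z^2 - z - 3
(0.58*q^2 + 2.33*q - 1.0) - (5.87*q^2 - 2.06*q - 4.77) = -5.29*q^2 + 4.39*q + 3.77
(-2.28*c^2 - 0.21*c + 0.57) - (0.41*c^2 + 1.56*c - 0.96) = -2.69*c^2 - 1.77*c + 1.53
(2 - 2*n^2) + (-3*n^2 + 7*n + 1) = -5*n^2 + 7*n + 3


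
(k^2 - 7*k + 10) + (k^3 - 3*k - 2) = k^3 + k^2 - 10*k + 8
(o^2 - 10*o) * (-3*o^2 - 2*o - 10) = -3*o^4 + 28*o^3 + 10*o^2 + 100*o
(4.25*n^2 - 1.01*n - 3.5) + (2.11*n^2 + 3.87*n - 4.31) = 6.36*n^2 + 2.86*n - 7.81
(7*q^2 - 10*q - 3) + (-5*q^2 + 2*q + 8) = 2*q^2 - 8*q + 5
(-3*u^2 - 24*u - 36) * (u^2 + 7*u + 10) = -3*u^4 - 45*u^3 - 234*u^2 - 492*u - 360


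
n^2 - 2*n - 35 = (n - 7)*(n + 5)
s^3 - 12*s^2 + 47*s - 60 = (s - 5)*(s - 4)*(s - 3)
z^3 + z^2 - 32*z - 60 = (z - 6)*(z + 2)*(z + 5)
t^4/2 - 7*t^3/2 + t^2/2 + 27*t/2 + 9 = (t/2 + 1/2)*(t - 6)*(t - 3)*(t + 1)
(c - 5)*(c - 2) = c^2 - 7*c + 10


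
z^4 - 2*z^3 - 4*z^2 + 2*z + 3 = (z - 3)*(z - 1)*(z + 1)^2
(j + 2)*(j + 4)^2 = j^3 + 10*j^2 + 32*j + 32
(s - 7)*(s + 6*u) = s^2 + 6*s*u - 7*s - 42*u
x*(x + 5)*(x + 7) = x^3 + 12*x^2 + 35*x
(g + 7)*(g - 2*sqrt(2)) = g^2 - 2*sqrt(2)*g + 7*g - 14*sqrt(2)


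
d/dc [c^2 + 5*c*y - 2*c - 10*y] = 2*c + 5*y - 2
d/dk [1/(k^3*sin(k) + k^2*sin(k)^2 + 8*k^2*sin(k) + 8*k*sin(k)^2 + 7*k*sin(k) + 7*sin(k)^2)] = (-k^3*cos(k) - 3*k^2*sin(k) - k^2*sin(2*k) - 8*k^2*cos(k) - 2*k*sin(k)^2 - 16*k*sin(k) - 8*k*sin(2*k) - 7*k*cos(k) - 8*sin(k)^2 - 7*sin(k) - 7*sin(2*k))/((k + 1)^2*(k + 7)^2*(k + sin(k))^2*sin(k)^2)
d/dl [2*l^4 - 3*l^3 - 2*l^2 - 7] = l*(8*l^2 - 9*l - 4)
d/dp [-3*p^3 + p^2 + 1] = p*(2 - 9*p)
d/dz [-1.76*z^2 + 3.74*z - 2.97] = 3.74 - 3.52*z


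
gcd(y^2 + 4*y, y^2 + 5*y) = y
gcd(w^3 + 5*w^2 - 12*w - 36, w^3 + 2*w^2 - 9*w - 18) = w^2 - w - 6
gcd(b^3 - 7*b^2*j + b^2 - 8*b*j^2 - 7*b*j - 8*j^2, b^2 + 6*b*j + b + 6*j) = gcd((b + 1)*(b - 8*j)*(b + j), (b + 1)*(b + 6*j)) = b + 1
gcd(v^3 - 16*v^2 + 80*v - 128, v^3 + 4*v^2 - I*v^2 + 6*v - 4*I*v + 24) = 1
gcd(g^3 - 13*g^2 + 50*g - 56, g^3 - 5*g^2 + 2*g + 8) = g^2 - 6*g + 8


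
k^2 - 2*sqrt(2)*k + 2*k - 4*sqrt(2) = (k + 2)*(k - 2*sqrt(2))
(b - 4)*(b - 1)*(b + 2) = b^3 - 3*b^2 - 6*b + 8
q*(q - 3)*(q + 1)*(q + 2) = q^4 - 7*q^2 - 6*q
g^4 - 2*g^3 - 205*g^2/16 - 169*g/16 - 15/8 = (g - 5)*(g + 1/4)*(g + 3/4)*(g + 2)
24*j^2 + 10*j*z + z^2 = (4*j + z)*(6*j + z)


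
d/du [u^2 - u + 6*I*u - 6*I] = 2*u - 1 + 6*I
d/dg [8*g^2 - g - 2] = 16*g - 1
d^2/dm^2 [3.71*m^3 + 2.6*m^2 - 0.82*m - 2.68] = 22.26*m + 5.2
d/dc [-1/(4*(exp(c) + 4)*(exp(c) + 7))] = (2*exp(c) + 11)*exp(c)/(4*(exp(c) + 4)^2*(exp(c) + 7)^2)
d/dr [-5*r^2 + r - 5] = 1 - 10*r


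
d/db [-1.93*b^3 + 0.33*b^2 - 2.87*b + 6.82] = -5.79*b^2 + 0.66*b - 2.87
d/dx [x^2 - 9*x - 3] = 2*x - 9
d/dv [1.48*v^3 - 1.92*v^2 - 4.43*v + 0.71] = 4.44*v^2 - 3.84*v - 4.43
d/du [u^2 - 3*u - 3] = 2*u - 3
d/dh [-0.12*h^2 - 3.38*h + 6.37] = -0.24*h - 3.38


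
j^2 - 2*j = j*(j - 2)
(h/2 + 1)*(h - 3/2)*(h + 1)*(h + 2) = h^4/2 + 7*h^3/4 + h^2/4 - 4*h - 3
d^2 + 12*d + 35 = (d + 5)*(d + 7)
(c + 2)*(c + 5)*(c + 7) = c^3 + 14*c^2 + 59*c + 70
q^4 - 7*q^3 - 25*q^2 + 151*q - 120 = (q - 8)*(q - 3)*(q - 1)*(q + 5)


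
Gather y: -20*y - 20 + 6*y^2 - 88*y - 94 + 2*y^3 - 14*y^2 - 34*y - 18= 2*y^3 - 8*y^2 - 142*y - 132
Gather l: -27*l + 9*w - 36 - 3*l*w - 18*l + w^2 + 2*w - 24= l*(-3*w - 45) + w^2 + 11*w - 60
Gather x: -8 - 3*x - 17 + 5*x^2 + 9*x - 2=5*x^2 + 6*x - 27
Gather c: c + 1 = c + 1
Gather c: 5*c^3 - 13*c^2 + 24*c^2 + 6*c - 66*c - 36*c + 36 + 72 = 5*c^3 + 11*c^2 - 96*c + 108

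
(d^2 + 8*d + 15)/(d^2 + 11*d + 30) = (d + 3)/(d + 6)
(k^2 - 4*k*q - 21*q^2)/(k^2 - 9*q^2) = (-k + 7*q)/(-k + 3*q)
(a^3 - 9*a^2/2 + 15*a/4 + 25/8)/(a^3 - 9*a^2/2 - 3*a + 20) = (a^2 - 2*a - 5/4)/(a^2 - 2*a - 8)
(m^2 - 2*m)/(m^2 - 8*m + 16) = m*(m - 2)/(m^2 - 8*m + 16)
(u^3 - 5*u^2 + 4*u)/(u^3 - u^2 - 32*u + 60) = u*(u^2 - 5*u + 4)/(u^3 - u^2 - 32*u + 60)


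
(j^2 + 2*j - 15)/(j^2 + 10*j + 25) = (j - 3)/(j + 5)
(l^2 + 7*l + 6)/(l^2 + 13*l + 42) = (l + 1)/(l + 7)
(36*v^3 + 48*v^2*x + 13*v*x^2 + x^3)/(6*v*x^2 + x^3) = 6*v^2/x^2 + 7*v/x + 1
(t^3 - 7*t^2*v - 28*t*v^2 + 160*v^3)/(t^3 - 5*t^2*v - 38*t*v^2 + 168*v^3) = (t^2 - 3*t*v - 40*v^2)/(t^2 - t*v - 42*v^2)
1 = 1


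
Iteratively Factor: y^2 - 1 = (y - 1)*(y + 1)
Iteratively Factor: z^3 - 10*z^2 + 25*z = (z - 5)*(z^2 - 5*z) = z*(z - 5)*(z - 5)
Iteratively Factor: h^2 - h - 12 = (h + 3)*(h - 4)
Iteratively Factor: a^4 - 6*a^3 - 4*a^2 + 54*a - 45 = (a - 3)*(a^3 - 3*a^2 - 13*a + 15) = (a - 3)*(a + 3)*(a^2 - 6*a + 5) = (a - 5)*(a - 3)*(a + 3)*(a - 1)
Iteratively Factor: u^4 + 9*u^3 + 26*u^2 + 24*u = (u + 4)*(u^3 + 5*u^2 + 6*u) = (u + 2)*(u + 4)*(u^2 + 3*u) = u*(u + 2)*(u + 4)*(u + 3)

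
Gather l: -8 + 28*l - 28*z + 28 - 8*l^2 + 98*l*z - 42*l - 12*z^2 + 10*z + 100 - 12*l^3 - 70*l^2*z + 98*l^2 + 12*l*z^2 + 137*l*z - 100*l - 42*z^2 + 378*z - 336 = -12*l^3 + l^2*(90 - 70*z) + l*(12*z^2 + 235*z - 114) - 54*z^2 + 360*z - 216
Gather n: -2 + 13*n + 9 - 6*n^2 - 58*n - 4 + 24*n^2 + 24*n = 18*n^2 - 21*n + 3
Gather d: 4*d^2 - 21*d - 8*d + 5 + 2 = 4*d^2 - 29*d + 7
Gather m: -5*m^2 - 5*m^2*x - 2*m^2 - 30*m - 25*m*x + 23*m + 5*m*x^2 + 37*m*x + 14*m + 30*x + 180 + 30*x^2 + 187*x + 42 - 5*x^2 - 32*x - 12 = m^2*(-5*x - 7) + m*(5*x^2 + 12*x + 7) + 25*x^2 + 185*x + 210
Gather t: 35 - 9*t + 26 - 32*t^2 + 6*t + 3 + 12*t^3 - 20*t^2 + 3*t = 12*t^3 - 52*t^2 + 64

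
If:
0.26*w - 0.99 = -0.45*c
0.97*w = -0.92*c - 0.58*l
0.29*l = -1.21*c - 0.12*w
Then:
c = 1.01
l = -5.05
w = 2.07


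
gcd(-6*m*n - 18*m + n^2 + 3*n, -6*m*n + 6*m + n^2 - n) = 6*m - n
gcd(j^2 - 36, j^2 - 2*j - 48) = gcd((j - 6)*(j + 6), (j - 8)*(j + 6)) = j + 6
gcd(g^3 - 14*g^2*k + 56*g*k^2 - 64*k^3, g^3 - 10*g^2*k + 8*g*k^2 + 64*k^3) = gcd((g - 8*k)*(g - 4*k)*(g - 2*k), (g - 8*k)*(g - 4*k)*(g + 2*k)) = g^2 - 12*g*k + 32*k^2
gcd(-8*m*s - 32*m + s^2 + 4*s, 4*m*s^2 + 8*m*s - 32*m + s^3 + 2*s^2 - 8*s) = s + 4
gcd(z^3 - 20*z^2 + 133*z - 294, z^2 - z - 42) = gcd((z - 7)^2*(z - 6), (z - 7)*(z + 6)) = z - 7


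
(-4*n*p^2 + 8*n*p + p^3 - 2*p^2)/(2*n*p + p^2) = (-4*n*p + 8*n + p^2 - 2*p)/(2*n + p)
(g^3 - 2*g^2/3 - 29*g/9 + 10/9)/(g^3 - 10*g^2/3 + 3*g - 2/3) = (g + 5/3)/(g - 1)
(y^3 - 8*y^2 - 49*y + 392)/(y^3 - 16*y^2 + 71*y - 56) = (y + 7)/(y - 1)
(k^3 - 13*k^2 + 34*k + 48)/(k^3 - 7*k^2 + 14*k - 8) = (k^3 - 13*k^2 + 34*k + 48)/(k^3 - 7*k^2 + 14*k - 8)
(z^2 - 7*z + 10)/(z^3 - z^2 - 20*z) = (z - 2)/(z*(z + 4))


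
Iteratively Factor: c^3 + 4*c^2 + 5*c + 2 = (c + 1)*(c^2 + 3*c + 2) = (c + 1)*(c + 2)*(c + 1)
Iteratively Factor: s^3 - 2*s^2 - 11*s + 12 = (s - 1)*(s^2 - s - 12) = (s - 4)*(s - 1)*(s + 3)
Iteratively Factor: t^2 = (t)*(t)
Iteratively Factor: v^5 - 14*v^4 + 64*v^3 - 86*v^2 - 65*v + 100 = (v - 1)*(v^4 - 13*v^3 + 51*v^2 - 35*v - 100) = (v - 5)*(v - 1)*(v^3 - 8*v^2 + 11*v + 20) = (v - 5)^2*(v - 1)*(v^2 - 3*v - 4) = (v - 5)^2*(v - 1)*(v + 1)*(v - 4)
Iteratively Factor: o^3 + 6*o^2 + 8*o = (o)*(o^2 + 6*o + 8) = o*(o + 2)*(o + 4)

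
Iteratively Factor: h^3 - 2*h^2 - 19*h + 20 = (h - 1)*(h^2 - h - 20) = (h - 1)*(h + 4)*(h - 5)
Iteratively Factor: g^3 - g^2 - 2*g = (g)*(g^2 - g - 2) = g*(g + 1)*(g - 2)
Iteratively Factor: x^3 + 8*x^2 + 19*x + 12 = (x + 1)*(x^2 + 7*x + 12) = (x + 1)*(x + 3)*(x + 4)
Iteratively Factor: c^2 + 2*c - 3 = (c + 3)*(c - 1)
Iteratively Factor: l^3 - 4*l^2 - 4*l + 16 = (l - 4)*(l^2 - 4) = (l - 4)*(l - 2)*(l + 2)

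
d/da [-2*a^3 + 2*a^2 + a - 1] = -6*a^2 + 4*a + 1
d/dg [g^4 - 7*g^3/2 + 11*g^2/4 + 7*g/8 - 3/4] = 4*g^3 - 21*g^2/2 + 11*g/2 + 7/8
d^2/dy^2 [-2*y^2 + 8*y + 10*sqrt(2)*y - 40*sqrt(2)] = -4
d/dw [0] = 0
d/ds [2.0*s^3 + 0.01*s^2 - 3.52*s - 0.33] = 6.0*s^2 + 0.02*s - 3.52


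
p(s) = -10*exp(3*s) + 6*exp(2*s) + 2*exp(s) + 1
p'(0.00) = -16.00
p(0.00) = -1.00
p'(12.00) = -129336628543664789.11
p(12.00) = -43112156536093662.63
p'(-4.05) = 0.04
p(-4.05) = 1.04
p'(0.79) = -258.26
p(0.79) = -72.44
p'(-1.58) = 0.66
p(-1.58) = 1.58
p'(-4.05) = 0.04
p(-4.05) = 1.04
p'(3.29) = -571540.01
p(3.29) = -189035.47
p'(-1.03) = 0.88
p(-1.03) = 2.02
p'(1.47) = -2232.40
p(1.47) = -699.50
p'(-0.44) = -1.75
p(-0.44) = 2.11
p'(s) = -30*exp(3*s) + 12*exp(2*s) + 2*exp(s)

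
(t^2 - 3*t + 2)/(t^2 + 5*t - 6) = (t - 2)/(t + 6)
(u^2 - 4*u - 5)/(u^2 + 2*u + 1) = (u - 5)/(u + 1)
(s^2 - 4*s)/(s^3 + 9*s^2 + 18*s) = (s - 4)/(s^2 + 9*s + 18)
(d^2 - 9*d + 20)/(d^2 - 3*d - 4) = (d - 5)/(d + 1)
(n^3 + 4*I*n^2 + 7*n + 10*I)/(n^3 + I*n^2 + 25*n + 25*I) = (n - 2*I)/(n - 5*I)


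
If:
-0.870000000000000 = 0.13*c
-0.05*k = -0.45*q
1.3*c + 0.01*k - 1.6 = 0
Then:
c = -6.69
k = 1030.00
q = 114.44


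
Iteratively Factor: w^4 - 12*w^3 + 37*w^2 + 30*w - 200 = (w - 5)*(w^3 - 7*w^2 + 2*w + 40) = (w - 5)*(w + 2)*(w^2 - 9*w + 20) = (w - 5)*(w - 4)*(w + 2)*(w - 5)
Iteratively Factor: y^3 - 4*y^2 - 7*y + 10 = (y + 2)*(y^2 - 6*y + 5) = (y - 5)*(y + 2)*(y - 1)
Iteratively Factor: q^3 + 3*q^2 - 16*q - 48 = (q + 3)*(q^2 - 16) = (q - 4)*(q + 3)*(q + 4)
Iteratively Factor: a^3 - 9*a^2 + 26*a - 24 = (a - 3)*(a^2 - 6*a + 8) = (a - 4)*(a - 3)*(a - 2)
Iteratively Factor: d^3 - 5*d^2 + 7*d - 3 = (d - 1)*(d^2 - 4*d + 3) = (d - 3)*(d - 1)*(d - 1)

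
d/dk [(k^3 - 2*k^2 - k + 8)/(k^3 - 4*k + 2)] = 2*(k^4 - 3*k^3 - 5*k^2 - 4*k + 15)/(k^6 - 8*k^4 + 4*k^3 + 16*k^2 - 16*k + 4)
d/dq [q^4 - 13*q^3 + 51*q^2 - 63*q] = 4*q^3 - 39*q^2 + 102*q - 63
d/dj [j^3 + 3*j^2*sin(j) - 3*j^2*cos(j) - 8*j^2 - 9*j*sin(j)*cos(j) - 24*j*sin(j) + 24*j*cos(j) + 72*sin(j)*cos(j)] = 3*sqrt(2)*j^2*sin(j + pi/4) + 3*j^2 - 18*j*sin(j) - 30*j*cos(j) - 9*j*cos(2*j) - 16*j - 9*sin(2*j)/2 + 72*cos(2*j) + 24*sqrt(2)*cos(j + pi/4)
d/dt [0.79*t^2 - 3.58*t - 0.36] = 1.58*t - 3.58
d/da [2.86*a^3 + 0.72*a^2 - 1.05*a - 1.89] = 8.58*a^2 + 1.44*a - 1.05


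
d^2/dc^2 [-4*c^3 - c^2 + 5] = -24*c - 2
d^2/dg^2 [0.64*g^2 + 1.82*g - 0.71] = 1.28000000000000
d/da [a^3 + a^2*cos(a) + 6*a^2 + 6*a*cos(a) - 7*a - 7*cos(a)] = -a^2*sin(a) + 3*a^2 - 6*a*sin(a) + 2*a*cos(a) + 12*a + 7*sin(a) + 6*cos(a) - 7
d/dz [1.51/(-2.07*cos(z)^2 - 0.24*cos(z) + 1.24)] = -(6.2514*cos(z) + 0.3624)*sin(z)/(2.07*cos(z)^2 + 0.24*cos(z) - 1.24)^2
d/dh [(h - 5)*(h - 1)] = 2*h - 6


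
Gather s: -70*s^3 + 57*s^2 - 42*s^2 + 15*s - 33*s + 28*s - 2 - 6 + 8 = -70*s^3 + 15*s^2 + 10*s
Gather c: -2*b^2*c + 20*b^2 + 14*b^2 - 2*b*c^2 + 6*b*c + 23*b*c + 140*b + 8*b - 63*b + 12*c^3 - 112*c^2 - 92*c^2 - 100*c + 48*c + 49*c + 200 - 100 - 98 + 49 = 34*b^2 + 85*b + 12*c^3 + c^2*(-2*b - 204) + c*(-2*b^2 + 29*b - 3) + 51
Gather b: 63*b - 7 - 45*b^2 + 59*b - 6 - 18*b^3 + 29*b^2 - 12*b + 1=-18*b^3 - 16*b^2 + 110*b - 12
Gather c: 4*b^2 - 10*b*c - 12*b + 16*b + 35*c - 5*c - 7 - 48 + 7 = 4*b^2 + 4*b + c*(30 - 10*b) - 48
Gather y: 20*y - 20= 20*y - 20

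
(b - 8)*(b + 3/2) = b^2 - 13*b/2 - 12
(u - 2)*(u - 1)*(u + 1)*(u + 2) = u^4 - 5*u^2 + 4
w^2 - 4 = (w - 2)*(w + 2)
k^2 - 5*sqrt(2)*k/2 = k*(k - 5*sqrt(2)/2)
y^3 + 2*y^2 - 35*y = y*(y - 5)*(y + 7)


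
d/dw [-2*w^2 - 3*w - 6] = -4*w - 3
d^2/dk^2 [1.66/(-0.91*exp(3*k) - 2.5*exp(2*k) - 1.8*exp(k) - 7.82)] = (-1.66*(2.73*exp(2*k) + 5.0*exp(k) + 1.8)*(5.46*exp(2*k) + 10.0*exp(k) + 3.6)*exp(k) + (13.5954*exp(2*k) + 16.6*exp(k) + 2.988)*(0.91*exp(3*k) + 2.5*exp(2*k) + 1.8*exp(k) + 7.82))*exp(k)/(0.91*exp(3*k) + 2.5*exp(2*k) + 1.8*exp(k) + 7.82)^3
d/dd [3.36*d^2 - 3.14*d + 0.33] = 6.72*d - 3.14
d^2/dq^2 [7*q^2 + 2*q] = 14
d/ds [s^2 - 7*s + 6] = 2*s - 7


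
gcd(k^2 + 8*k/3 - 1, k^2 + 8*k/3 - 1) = k^2 + 8*k/3 - 1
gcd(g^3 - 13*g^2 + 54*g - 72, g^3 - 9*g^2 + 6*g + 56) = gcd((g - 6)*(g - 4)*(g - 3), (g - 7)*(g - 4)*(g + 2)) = g - 4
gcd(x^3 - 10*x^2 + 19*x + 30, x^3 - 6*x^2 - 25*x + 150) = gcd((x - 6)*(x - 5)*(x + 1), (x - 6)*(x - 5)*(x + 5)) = x^2 - 11*x + 30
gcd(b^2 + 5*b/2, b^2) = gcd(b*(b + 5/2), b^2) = b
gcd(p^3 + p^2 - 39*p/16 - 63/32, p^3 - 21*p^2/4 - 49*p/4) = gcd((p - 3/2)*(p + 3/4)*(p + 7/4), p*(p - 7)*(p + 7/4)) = p + 7/4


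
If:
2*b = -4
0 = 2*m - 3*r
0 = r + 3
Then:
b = -2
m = -9/2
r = -3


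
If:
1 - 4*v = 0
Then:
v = 1/4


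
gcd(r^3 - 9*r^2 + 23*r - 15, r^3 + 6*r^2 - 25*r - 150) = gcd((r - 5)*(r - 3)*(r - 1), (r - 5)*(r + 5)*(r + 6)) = r - 5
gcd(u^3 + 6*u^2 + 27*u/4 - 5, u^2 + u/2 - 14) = u + 4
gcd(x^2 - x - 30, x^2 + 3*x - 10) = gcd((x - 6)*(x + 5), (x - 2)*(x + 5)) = x + 5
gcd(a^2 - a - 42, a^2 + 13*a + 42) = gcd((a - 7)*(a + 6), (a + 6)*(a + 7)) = a + 6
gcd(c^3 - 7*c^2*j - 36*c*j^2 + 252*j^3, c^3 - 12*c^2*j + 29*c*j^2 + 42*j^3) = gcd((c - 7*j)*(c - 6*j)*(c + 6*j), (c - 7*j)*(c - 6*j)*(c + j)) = c^2 - 13*c*j + 42*j^2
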